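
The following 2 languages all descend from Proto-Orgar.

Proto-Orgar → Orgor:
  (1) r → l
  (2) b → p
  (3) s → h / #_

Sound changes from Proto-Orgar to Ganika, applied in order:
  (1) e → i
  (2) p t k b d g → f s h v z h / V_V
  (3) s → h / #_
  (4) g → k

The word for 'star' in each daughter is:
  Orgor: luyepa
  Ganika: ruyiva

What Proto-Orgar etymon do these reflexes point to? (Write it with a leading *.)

Position 1: Orgor has l, Ganika has r. Ganika preserves r here (none of its changes turn any other segment into r), so the proto-segment is *r.
Position 4: Orgor has e, Ganika has i. Orgor preserves e here (none of its changes turn any other segment into e), so the proto-segment is *e.
Position 5: Orgor has p, Ganika has v. Taking the neighbouring segments as reconstructed: Orgor p could go back to *p or *b; Ganika v could go back to *b or *v — the one source consistent with every daughter is *b.
Continuing position by position gives *ruyeba; check it forward:
Orgor: *ruyeba > luyeba > luyepa  (by unconditioned shift, unconditioned shift)
Ganika: *ruyeba
  ruyeba → ruyiba   [vowel merger]
  ruyiba → ruyiva   [intervocalic lenition]
  ruyiva (rule 3 does not apply)
  ruyiva (rule 4 does not apply)
  giving Ganika ruyiva.
Only *ruyeba yields all of Orgor luyepa, Ganika ruyiva.

*ruyeba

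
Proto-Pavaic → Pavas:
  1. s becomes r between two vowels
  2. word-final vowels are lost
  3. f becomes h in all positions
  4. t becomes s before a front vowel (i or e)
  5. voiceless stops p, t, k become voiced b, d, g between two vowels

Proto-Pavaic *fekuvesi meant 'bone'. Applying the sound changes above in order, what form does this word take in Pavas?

Pavas: *fekuvesi > fekuveri > fekuver > hekuver > heguver  (by rhotacism, apocope, unconditioned shift, intervocalic voicing)

heguver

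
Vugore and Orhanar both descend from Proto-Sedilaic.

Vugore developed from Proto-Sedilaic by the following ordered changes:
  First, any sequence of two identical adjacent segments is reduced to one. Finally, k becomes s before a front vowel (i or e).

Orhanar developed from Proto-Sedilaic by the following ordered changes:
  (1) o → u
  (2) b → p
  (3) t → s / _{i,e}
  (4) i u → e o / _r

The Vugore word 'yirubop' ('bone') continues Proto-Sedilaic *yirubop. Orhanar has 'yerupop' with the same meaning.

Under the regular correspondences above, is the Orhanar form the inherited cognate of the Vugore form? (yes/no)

no

Derive the expected Orhanar reflex of *yirubop:
Orhanar: start from *yirubop.
  rule 1 (vowel merger): yirubop → yirubup
  rule 2 (unconditioned shift): yirubup → yirupup
  rule 3: no change — yirupup
  rule 4 (pre-rhotic lowering): yirupup → yerupup
  ⇒ Orhanar yerupup
The regular Orhanar reflex would be 'yerupup', but the attested form is 'yerupop'. The correspondence is irregular, so they are not cognates (the Orhanar form has a different source).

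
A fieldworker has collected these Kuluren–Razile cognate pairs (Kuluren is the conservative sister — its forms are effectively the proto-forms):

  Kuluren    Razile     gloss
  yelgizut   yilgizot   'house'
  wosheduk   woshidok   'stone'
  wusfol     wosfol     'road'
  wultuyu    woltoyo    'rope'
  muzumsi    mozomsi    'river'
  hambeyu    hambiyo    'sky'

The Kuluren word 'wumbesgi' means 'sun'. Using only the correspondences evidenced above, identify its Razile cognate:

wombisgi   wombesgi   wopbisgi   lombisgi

muzumsi ~ mozomsi — Kuluren u corresponds to Razile o after a consonant, before a nasal.
yelgizut ~ yilgizot, wosheduk ~ woshidok — Kuluren e corresponds to Razile i after a consonant, before a consonant other than r, m, n, p, b, f, v.
Applying these to Kuluren 'wumbesgi':
  wumbesgi → wombesgi   (u→o after a consonant, before a nasal)
  wombesgi → wombisgi   (e→i after a consonant, before a consonant other than r, m, n, p, b, f, v)
So the Razile cognate is 'wombisgi'.

wombisgi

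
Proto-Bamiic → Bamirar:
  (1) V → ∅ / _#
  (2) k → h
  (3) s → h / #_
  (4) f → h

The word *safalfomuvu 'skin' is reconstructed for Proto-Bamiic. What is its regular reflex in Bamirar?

Bamirar: *safalfomuvu > safalfomuv > hafalfomuv > hahalhomuv  (by apocope, debuccalisation, unconditioned shift)

hahalhomuv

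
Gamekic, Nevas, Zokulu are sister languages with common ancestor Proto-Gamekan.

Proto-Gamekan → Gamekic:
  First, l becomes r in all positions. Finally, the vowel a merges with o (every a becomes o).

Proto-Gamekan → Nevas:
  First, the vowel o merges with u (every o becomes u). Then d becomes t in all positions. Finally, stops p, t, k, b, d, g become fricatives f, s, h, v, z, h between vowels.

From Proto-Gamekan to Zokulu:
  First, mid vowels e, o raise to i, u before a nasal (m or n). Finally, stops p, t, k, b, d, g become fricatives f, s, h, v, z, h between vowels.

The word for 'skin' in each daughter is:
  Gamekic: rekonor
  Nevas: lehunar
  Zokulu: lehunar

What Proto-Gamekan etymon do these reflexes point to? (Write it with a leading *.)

*lekonar

Position 1: Gamekic has r, Nevas has l, Zokulu has l. Nevas preserves l here (none of its changes turn any other segment into l), so the proto-segment is *l.
Position 4: Gamekic has o, Nevas has u, Zokulu has u. Taking the neighbouring segments as reconstructed: Gamekic o could go back to *a or *o; Nevas u could go back to *o or *u; Zokulu u could go back to *o or *u — the one source consistent with every daughter is *o.
Position 3: Gamekic has k, Nevas has h, Zokulu has h. Gamekic preserves k here (none of its changes turn any other segment into k), so the proto-segment is *k.
Verify the candidate proto-form against each daughter:
Gamekic: *lekonar > rekonar > rekonor  (by unconditioned shift, vowel merger)
Nevas: *lekonar
  lekonar → lekunar   [vowel merger]
  lekunar (rule 2 does not apply)
  lekunar → lehunar   [intervocalic lenition]
  giving Nevas lehunar.
Zokulu: start from *lekonar.
  rule 1 (pre-nasal raising): lekonar → lekunar
  rule 2 (intervocalic lenition): lekunar → lehunar
  ⇒ Zokulu lehunar
*lekonar is the unique common source.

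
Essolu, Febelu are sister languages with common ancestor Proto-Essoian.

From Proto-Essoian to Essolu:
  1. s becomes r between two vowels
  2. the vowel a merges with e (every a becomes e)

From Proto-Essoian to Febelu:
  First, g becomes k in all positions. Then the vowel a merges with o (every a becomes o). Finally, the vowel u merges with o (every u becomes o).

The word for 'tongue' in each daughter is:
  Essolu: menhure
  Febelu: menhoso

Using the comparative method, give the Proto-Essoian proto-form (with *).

*menhusa

Position 5: Essolu has u, Febelu has o. Essolu preserves u here (none of its changes turn any other segment into u), so the proto-segment is *u.
Position 7: Essolu has e, Febelu has o. Taking the neighbouring segments as reconstructed: Essolu e could go back to *a or *e; Febelu o could go back to *a or *o or *u — the one source consistent with every daughter is *a.
This points to *menhusa. Verify forward in each daughter:
Essolu: *menhusa
  menhusa → menhura   [rhotacism]
  menhura → menhure   [vowel merger]
  giving Essolu menhure.
Febelu: *menhusa
  menhusa (rule 1 does not apply)
  menhusa → menhuso   [vowel merger]
  menhuso → menhoso   [vowel merger]
  giving Febelu menhoso.
*menhusa is the unique common source.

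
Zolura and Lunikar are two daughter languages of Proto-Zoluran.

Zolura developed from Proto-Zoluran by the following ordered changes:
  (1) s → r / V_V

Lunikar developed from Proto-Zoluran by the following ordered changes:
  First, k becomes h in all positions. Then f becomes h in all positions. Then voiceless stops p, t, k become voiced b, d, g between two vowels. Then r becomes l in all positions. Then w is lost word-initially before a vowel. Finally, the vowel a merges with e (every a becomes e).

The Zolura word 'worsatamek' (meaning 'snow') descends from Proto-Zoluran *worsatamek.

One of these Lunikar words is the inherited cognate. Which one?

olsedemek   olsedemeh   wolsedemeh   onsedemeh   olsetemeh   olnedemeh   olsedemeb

Lunikar: start from *worsatamek.
  rule 1 (unconditioned shift): worsatamek → worsatameh
  rule 2: no change — worsatameh
  rule 3 (intervocalic voicing): worsatameh → worsadameh
  rule 4 (unconditioned shift): worsadameh → wolsadameh
  rule 5 (glide loss): wolsadameh → olsadameh
  rule 6 (vowel merger): olsadameh → olsedemeh
  ⇒ Lunikar olsedemeh
Only 'olsedemeh' matches the regular Lunikar development of *worsatamek.

olsedemeh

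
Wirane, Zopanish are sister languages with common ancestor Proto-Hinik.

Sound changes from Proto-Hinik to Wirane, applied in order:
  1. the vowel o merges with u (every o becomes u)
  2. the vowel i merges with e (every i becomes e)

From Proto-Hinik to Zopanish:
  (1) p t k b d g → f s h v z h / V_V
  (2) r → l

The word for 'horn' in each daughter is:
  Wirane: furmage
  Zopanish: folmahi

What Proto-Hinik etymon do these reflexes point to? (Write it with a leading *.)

*formagi

Position 7: Wirane has e, Zopanish has i. Zopanish preserves i here (none of its changes turn any other segment into i), so the proto-segment is *i.
Position 3: Wirane has r, Zopanish has l. Wirane preserves r here (none of its changes turn any other segment into r), so the proto-segment is *r.
Position 2: Wirane has u, Zopanish has o. Zopanish preserves o here (none of its changes turn any other segment into o), so the proto-segment is *o.
Continuing position by position gives *formagi; check it forward:
Wirane: *formagi
  formagi → furmagi   [vowel merger]
  furmagi → furmage   [vowel merger]
  giving Wirane furmage.
Zopanish: start from *formagi.
  rule 1 (intervocalic lenition): formagi → formahi
  rule 2 (unconditioned shift): formahi → folmahi
  ⇒ Zopanish folmahi
No other proto-form is consistent with every reflex, so the reconstruction is *formagi.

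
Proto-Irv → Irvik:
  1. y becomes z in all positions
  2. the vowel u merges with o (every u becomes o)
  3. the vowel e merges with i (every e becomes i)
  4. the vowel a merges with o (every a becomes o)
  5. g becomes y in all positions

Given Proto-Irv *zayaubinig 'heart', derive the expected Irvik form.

zozoobiniy

Irvik: *zayaubinig > zazaubinig > zazaobinig > zozoobinig > zozoobiniy  (by unconditioned shift, vowel merger, vowel merger, unconditioned shift)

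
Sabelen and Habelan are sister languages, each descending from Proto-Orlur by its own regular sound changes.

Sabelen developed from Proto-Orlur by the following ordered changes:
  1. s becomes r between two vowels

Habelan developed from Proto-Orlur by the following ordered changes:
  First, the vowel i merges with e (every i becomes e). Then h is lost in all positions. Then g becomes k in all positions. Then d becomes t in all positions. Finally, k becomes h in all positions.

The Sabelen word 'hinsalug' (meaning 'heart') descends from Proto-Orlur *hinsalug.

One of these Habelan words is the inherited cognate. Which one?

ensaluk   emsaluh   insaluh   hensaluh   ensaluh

ensaluh

Habelan: *hinsalug
  hinsalug → hensalug   [vowel merger]
  hensalug → ensalug   [h-loss]
  ensalug → ensaluk   [unconditioned shift]
  ensaluk (rule 4 does not apply)
  ensaluk → ensaluh   [unconditioned shift]
  giving Habelan ensaluh.
Only 'ensaluh' matches the regular Habelan development of *hinsalug.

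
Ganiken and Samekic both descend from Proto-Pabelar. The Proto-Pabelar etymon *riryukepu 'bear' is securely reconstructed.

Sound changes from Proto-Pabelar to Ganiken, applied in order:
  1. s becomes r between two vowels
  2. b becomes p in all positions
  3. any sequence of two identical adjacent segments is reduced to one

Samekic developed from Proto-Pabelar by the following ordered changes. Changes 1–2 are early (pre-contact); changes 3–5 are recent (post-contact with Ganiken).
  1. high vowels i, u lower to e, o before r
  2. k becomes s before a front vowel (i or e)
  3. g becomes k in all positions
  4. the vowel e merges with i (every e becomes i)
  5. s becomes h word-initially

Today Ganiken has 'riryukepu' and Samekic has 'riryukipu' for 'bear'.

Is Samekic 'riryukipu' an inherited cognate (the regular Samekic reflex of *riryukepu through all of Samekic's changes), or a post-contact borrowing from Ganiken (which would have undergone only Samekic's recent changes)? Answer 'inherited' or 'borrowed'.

borrowed

If inherited, *riryukepu would pass through all of Samekic's changes:
Samekic: start from *riryukepu.
  rule 1 (pre-rhotic lowering): riryukepu → reryukepu
  rule 2 (palatalisation): reryukepu → reryusepu
  rule 3: no change — reryusepu
  rule 4 (vowel merger): reryusepu → riryusipu
  rule 5: no change — riryusipu
  ⇒ Samekic riryusipu
If borrowed from Ganiken 'riryukepu' after the early changes, it would undergo only the recent ones:
  rule 3 (unconditioned shift): no change (riryukepu)
  rule 4 (vowel merger): riryukepu → riryukipu
  rule 5 (debuccalisation): no change (riryukipu)
  ⇒ as a loan: riryukipu
Samekic 'riryukipu' matches the loan outcome 'riryukipu', not the inherited 'riryusipu' — it skipped the early Samekic changes, so it was borrowed from Ganiken.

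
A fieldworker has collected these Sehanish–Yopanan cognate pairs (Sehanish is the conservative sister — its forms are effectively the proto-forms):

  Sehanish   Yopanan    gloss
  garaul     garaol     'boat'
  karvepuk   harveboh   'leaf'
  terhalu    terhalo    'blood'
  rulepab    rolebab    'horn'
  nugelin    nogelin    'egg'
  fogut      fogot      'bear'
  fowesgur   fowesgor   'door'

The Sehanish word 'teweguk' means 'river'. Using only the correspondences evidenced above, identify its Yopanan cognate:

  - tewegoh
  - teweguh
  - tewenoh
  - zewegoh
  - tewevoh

tewegoh

karvepuk ~ harveboh, rulepab ~ rolebab — Sehanish u corresponds to Yopanan o after a consonant, before a consonant other than r, m, n, p, b, f, v.
karvepuk ~ harveboh — Sehanish k corresponds to Yopanan h word-finally.
Applying these to Sehanish 'teweguk':
  teweguk → tewegok   (u→o after a consonant, before a consonant other than r, m, n, p, b, f, v)
  tewegok → tewegoh   (k→h word-finally)
So the Yopanan cognate is 'tewegoh'.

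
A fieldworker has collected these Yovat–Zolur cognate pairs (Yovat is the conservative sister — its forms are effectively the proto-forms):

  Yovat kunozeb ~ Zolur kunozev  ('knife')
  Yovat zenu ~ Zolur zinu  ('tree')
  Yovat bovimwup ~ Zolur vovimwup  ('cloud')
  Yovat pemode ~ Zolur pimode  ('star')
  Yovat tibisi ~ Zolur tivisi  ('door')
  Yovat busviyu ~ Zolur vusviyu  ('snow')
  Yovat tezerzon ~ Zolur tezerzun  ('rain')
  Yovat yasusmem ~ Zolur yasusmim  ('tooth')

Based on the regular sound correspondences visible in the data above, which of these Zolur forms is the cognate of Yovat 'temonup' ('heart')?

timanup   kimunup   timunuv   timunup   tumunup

timunup

pemode ~ pimode, yasusmem ~ yasusmim — Yovat e corresponds to Zolur i after a consonant, before a nasal.
tezerzon ~ tezerzun — Yovat o corresponds to Zolur u after a consonant, before a nasal.
Applying these to Yovat 'temonup':
  temonup → timonup   (e→i after a consonant, before a nasal)
  timonup → timunup   (o→u after a consonant, before a nasal)
So the Zolur cognate is 'timunup'.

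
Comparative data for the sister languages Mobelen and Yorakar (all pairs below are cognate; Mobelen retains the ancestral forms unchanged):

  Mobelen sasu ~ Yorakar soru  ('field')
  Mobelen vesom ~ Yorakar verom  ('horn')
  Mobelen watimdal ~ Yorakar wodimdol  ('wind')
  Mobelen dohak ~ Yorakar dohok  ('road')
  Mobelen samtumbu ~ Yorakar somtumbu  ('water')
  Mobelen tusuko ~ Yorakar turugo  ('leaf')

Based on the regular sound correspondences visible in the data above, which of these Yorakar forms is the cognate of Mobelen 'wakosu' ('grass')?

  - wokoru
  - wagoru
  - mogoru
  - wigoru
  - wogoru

wogoru

sasu ~ soru, watimdal ~ wodimdol — Mobelen a corresponds to Yorakar o after a consonant, before a consonant other than r, m, n, p, b, f, v.
tusuko ~ turugo — Mobelen k corresponds to Yorakar g between vowels (before a back vowel).
sasu ~ soru, tusuko ~ turugo — Mobelen s corresponds to Yorakar r between vowels (before a back vowel).
Applying these to Mobelen 'wakosu':
  wakosu → wokosu   (a→o after a consonant, before a consonant other than r, m, n, p, b, f, v)
  wokosu → wogosu   (k→g between vowels (before a back vowel))
  wogosu → wogoru   (s→r between vowels (before a back vowel))
So the Yorakar cognate is 'wogoru'.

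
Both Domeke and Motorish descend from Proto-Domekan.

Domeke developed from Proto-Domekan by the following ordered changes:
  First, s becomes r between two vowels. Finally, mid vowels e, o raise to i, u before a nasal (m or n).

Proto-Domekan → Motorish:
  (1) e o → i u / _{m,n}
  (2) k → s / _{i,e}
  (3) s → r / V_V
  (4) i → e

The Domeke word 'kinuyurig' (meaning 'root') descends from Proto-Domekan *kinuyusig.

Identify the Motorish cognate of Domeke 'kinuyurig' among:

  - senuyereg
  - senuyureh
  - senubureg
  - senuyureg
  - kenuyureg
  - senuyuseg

senuyureg

Motorish: *kinuyusig
  kinuyusig (rule 1 does not apply)
  kinuyusig → sinuyusig   [palatalisation]
  sinuyusig → sinuyurig   [rhotacism]
  sinuyurig → senuyureg   [vowel merger]
  giving Motorish senuyureg.
Among the options, 'senuyureg' alone shows every Motorish change applied in order.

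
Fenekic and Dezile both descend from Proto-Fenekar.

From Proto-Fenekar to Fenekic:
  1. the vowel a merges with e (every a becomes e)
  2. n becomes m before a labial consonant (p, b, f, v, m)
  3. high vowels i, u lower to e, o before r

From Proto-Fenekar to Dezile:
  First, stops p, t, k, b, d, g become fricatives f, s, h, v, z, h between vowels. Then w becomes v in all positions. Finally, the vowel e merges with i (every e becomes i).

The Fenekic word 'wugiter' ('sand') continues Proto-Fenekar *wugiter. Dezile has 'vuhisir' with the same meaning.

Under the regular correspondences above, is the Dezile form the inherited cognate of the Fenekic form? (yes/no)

Derive the expected Dezile reflex of *wugiter:
Dezile: start from *wugiter.
  rule 1 (intervocalic lenition): wugiter → wuhiser
  rule 2 (unconditioned shift): wuhiser → vuhiser
  rule 3 (vowel merger): vuhiser → vuhisir
  ⇒ Dezile vuhisir
Dezile 'vuhisir' matches the regular reflex exactly, so the pair is cognate.

yes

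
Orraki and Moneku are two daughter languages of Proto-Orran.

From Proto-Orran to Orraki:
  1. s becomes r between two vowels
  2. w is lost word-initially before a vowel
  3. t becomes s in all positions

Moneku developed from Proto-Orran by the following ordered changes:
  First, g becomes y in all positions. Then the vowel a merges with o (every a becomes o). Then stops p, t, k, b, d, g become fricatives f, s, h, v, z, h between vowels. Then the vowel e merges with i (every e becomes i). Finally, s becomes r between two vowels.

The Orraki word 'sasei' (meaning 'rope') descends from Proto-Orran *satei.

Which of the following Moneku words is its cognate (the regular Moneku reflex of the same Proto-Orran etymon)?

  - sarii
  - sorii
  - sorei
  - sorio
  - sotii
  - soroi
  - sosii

Moneku: start from *satei.
  rule 1: no change — satei
  rule 2 (vowel merger): satei → sotei
  rule 3 (intervocalic lenition): sotei → sosei
  rule 4 (vowel merger): sosei → sosii
  rule 5 (rhotacism): sosii → sorii
  ⇒ Moneku sorii

sorii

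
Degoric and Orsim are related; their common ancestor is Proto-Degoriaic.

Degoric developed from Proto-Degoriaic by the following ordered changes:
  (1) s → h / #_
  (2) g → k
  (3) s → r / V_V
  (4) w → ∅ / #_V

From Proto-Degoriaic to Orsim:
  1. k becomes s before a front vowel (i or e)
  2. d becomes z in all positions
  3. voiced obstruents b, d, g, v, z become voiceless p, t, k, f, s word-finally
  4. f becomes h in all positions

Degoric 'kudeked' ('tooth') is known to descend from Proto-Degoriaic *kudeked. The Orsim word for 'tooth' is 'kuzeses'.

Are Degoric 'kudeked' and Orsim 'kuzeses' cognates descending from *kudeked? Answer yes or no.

yes

Derive the expected Orsim reflex of *kudeked:
Orsim: *kudeked
  kudeked → kudesed   [palatalisation]
  kudesed → kuzesez   [unconditioned shift]
  kuzesez → kuzeses   [final devoicing]
  kuzeses (rule 4 does not apply)
  giving Orsim kuzeses.
Orsim 'kuzeses' matches the regular reflex exactly, so the pair is cognate.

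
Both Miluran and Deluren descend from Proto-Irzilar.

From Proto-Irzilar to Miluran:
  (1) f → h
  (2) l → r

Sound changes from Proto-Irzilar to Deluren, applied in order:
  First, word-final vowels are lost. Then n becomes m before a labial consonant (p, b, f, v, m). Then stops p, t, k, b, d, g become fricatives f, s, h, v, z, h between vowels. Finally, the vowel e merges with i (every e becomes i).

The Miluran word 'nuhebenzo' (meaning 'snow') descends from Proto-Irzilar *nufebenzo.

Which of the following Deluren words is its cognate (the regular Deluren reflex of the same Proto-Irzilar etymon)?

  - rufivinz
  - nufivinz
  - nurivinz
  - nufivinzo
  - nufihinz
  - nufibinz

Deluren: start from *nufebenzo.
  rule 1 (apocope): nufebenzo → nufebenz
  rule 2: no change — nufebenz
  rule 3 (intervocalic lenition): nufebenz → nufevenz
  rule 4 (vowel merger): nufevenz → nufivinz
  ⇒ Deluren nufivinz
Only 'nufivinz' matches the regular Deluren development of *nufebenzo.

nufivinz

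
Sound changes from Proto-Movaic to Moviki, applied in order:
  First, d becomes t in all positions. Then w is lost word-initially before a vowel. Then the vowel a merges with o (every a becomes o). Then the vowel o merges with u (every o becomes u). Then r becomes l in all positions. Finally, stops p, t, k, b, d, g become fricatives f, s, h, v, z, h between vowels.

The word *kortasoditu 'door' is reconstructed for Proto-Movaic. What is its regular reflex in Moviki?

Moviki: *kortasoditu > kortasotitu > kortosotitu > kurtusutitu > kultusutitu > kultususisu  (by unconditioned shift, vowel merger, vowel merger, unconditioned shift, intervocalic lenition)

kultususisu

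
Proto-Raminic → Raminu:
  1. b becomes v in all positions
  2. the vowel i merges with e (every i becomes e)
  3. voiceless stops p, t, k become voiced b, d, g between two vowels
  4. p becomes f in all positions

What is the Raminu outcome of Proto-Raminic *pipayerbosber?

Raminu: start from *pipayerbosber.
  rule 1 (unconditioned shift): pipayerbosber → pipayervosver
  rule 2 (vowel merger): pipayervosver → pepayervosver
  rule 3 (intervocalic voicing): pepayervosver → pebayervosver
  rule 4 (unconditioned shift): pebayervosver → febayervosver
  ⇒ Raminu febayervosver

febayervosver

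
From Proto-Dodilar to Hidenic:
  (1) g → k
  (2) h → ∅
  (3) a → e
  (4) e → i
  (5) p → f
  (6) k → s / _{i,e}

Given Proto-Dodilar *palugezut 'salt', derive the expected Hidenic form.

Hidenic: *palugezut > palukezut > pelukezut > pilukizut > filukizut > filusizut  (by unconditioned shift, vowel merger, vowel merger, unconditioned shift, palatalisation)

filusizut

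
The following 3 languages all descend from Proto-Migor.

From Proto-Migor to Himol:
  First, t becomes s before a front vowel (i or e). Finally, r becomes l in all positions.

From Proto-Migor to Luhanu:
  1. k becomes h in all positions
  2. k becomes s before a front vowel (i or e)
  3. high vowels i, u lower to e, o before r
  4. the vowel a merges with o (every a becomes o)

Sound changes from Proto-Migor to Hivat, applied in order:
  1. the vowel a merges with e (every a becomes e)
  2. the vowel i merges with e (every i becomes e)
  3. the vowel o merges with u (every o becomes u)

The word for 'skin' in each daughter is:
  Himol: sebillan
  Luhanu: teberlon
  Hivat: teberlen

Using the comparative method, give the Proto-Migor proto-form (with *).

Position 7: Himol has a, Luhanu has o, Hivat has e. Himol preserves a here (none of its changes turn any other segment into a), so the proto-segment is *a.
Position 1: Himol has s, Luhanu has t, Hivat has t. Luhanu preserves t here (none of its changes turn any other segment into t), so the proto-segment is *t.
Position 4: Himol has i, Luhanu has e, Hivat has e. Himol preserves i here (none of its changes turn any other segment into i), so the proto-segment is *i.
Verify the candidate proto-form against each daughter:
Himol: start from *tebirlan.
  rule 1 (palatalisation): tebirlan → sebirlan
  rule 2 (unconditioned shift): sebirlan → sebillan
  ⇒ Himol sebillan
Luhanu: *tebirlan > teberlan > teberlon  (by pre-rhotic lowering, vowel merger)
Hivat: start from *tebirlan.
  rule 1 (vowel merger): tebirlan → tebirlen
  rule 2 (vowel merger): tebirlen → teberlen
  rule 3: no change — teberlen
  ⇒ Hivat teberlen
Only *tebirlan yields all of Himol sebillan, Luhanu teberlon, Hivat teberlen.

*tebirlan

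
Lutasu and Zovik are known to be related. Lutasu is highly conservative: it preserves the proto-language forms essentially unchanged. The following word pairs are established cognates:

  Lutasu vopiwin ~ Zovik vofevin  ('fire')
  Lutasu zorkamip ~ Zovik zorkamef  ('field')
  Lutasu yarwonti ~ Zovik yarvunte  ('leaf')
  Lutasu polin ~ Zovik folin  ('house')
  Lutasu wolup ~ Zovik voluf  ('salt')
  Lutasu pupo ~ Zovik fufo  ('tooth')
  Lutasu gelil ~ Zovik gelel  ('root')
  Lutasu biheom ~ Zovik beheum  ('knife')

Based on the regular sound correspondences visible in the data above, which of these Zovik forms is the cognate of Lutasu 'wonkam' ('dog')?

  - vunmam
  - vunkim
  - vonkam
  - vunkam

vunkam

wolup ~ voluf — Lutasu w corresponds to Zovik v word-initially before a back vowel.
yarwonti ~ yarvunte — Lutasu o corresponds to Zovik u after a consonant, before a nasal.
Applying these to Lutasu 'wonkam':
  wonkam → vonkam   (w→v word-initially before a back vowel)
  vonkam → vunkam   (o→u after a consonant, before a nasal)
So the Zovik cognate is 'vunkam'.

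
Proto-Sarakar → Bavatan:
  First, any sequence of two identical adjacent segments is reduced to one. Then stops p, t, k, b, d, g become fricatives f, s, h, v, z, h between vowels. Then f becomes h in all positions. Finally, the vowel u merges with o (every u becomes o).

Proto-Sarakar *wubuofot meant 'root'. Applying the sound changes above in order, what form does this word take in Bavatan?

Bavatan: *wubuofot > wuvuofot > wuvuohot > wovoohot  (by intervocalic lenition, unconditioned shift, vowel merger)

wovoohot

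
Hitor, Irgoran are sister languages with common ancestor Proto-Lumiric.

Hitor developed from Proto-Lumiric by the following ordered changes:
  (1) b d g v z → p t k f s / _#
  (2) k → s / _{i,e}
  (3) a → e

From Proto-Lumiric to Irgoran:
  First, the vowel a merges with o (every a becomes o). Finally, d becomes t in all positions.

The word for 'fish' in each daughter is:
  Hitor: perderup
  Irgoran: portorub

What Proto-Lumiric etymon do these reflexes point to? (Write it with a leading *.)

Position 5: Hitor has e, Irgoran has o. Taking the neighbouring segments as reconstructed: Hitor e could go back to *a or *e; Irgoran o could go back to *a or *o — the one source consistent with every daughter is *a.
Position 2: Hitor has e, Irgoran has o. Taking the neighbouring segments as reconstructed: Hitor e could go back to *a or *e; Irgoran o could go back to *a or *o — the one source consistent with every daughter is *a.
Position 4: Hitor has d, Irgoran has t. Hitor preserves d here (none of its changes turn any other segment into d), so the proto-segment is *d.
Continuing position by position gives *pardarub; check it forward:
Hitor: start from *pardarub.
  rule 1 (final devoicing): pardarub → pardarup
  rule 2: no change — pardarup
  rule 3 (vowel merger): pardarup → perderup
  ⇒ Hitor perderup
Irgoran: *pardarub
  pardarub → pordorub   [vowel merger]
  pordorub → portorub   [unconditioned shift]
  giving Irgoran portorub.
*pardarub is the unique common source.

*pardarub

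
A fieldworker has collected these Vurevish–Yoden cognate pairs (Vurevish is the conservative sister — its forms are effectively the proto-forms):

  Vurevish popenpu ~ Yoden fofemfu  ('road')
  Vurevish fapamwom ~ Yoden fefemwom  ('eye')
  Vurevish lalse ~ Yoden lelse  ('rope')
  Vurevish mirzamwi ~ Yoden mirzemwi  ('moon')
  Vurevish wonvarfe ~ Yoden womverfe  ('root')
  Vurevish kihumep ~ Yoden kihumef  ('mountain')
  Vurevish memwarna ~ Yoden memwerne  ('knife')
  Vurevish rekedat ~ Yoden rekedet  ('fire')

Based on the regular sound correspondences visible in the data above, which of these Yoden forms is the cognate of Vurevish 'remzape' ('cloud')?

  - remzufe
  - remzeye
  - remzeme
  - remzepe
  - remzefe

fapamwom ~ fefemwom — Vurevish a corresponds to Yoden e after a consonant, before a labial obstruent.
popenpu ~ fofemfu — Vurevish p corresponds to Yoden f between vowels (before a front vowel).
Applying these to Vurevish 'remzape':
  remzape → remzepe   (a→e after a consonant, before a labial obstruent)
  remzepe → remzefe   (p→f between vowels (before a front vowel))
So the Yoden cognate is 'remzefe'.

remzefe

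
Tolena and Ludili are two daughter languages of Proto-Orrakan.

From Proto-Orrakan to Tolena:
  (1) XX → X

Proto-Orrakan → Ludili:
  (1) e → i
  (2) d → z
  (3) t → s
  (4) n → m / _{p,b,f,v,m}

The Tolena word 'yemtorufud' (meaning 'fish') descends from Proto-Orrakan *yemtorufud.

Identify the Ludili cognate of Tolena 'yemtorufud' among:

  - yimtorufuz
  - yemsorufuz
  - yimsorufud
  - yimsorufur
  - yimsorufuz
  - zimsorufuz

yimsorufuz

Ludili: *yemtorufud > yimtorufud > yimtorufuz > yimsorufuz  (by vowel merger, unconditioned shift, unconditioned shift)
The other candidates each miss or misapply at least one Ludili change.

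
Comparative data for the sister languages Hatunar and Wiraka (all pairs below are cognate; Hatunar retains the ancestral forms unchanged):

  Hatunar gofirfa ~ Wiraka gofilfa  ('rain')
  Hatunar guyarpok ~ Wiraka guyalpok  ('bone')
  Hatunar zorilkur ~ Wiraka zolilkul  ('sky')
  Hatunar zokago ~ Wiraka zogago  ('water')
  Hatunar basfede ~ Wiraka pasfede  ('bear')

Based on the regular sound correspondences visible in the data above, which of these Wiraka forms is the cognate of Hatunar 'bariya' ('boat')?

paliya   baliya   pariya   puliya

paliya

basfede ~ pasfede — Hatunar b corresponds to Wiraka p word-initially before a back vowel.
zorilkur ~ zolilkul — Hatunar r corresponds to Wiraka l between vowels (before a front vowel).
Applying these to Hatunar 'bariya':
  bariya → pariya   (b→p word-initially before a back vowel)
  pariya → paliya   (r→l between vowels (before a front vowel))
So the Wiraka cognate is 'paliya'.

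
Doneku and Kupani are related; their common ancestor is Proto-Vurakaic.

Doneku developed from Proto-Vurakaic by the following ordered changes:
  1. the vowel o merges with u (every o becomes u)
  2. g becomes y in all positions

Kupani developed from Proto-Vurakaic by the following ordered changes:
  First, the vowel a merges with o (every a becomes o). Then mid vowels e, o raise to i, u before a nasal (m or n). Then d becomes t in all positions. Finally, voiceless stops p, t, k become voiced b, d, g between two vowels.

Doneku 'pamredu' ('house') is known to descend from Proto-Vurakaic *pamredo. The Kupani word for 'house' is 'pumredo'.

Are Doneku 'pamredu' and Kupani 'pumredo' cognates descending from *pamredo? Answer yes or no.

Derive the expected Kupani reflex of *pamredo:
Kupani: start from *pamredo.
  rule 1 (vowel merger): pamredo → pomredo
  rule 2 (pre-nasal raising): pomredo → pumredo
  rule 3 (unconditioned shift): pumredo → pumreto
  rule 4 (intervocalic voicing): pumreto → pumredo
  ⇒ Kupani pumredo
Kupani 'pumredo' matches the regular reflex exactly, so the pair is cognate.

yes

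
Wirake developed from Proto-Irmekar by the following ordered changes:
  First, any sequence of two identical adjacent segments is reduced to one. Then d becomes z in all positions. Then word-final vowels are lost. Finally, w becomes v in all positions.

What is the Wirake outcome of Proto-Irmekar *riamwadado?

riamvazaz

Wirake: *riamwadado > riamwazazo > riamwazaz > riamvazaz  (by unconditioned shift, apocope, unconditioned shift)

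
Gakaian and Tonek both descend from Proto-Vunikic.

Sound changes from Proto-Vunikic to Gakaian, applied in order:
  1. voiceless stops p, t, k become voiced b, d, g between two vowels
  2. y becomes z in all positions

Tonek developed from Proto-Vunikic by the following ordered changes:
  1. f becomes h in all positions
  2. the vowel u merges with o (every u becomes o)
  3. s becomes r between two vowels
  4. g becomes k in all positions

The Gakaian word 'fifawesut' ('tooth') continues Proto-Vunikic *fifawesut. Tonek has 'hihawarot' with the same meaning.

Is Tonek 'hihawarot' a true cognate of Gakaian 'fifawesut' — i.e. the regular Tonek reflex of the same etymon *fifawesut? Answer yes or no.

Derive the expected Tonek reflex of *fifawesut:
Tonek: start from *fifawesut.
  rule 1 (unconditioned shift): fifawesut → hihawesut
  rule 2 (vowel merger): hihawesut → hihawesot
  rule 3 (rhotacism): hihawesot → hihawerot
  rule 4: no change — hihawerot
  ⇒ Tonek hihawerot
The regular Tonek reflex would be 'hihawerot', but the attested form is 'hihawarot'. The correspondence is irregular, so they are not cognates (the Tonek form has a different source).

no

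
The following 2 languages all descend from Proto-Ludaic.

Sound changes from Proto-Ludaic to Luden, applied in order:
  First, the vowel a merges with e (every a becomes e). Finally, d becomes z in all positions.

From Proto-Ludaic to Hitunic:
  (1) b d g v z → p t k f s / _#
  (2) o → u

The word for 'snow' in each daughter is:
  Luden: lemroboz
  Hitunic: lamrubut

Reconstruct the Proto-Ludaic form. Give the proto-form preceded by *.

*lamrobod

Position 5: Luden has o, Hitunic has u. Luden preserves o here (none of its changes turn any other segment into o), so the proto-segment is *o.
Position 8: Luden has z, Hitunic has t. Taking the neighbouring segments as reconstructed: Luden z could go back to *d or *z; Hitunic t could go back to *t or *d — the one source consistent with every daughter is *d.
This points to *lamrobod. Verify forward in each daughter:
Luden: *lamrobod
  lamrobod → lemrobod   [vowel merger]
  lemrobod → lemroboz   [unconditioned shift]
  giving Luden lemroboz.
Hitunic: start from *lamrobod.
  rule 1 (final devoicing): lamrobod → lamrobot
  rule 2 (vowel merger): lamrobot → lamrubut
  ⇒ Hitunic lamrubut
*lamrobod is the unique common source.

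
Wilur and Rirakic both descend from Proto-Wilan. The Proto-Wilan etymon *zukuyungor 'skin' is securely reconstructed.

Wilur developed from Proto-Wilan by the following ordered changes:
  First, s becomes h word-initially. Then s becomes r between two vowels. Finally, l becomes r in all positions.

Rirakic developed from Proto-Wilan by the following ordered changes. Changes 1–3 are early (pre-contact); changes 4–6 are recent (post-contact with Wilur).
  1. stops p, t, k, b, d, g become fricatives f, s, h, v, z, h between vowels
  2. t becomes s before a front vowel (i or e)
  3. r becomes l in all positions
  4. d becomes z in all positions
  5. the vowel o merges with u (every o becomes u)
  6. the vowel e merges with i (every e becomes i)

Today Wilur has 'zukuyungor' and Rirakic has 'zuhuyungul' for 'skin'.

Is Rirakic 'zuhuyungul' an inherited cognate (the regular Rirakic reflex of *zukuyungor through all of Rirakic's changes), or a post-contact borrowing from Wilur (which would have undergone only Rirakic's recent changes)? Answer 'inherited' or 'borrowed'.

inherited

If inherited, *zukuyungor would pass through all of Rirakic's changes:
Rirakic: *zukuyungor
  zukuyungor → zuhuyungor   [intervocalic lenition]
  zuhuyungor (rule 2 does not apply)
  zuhuyungor → zuhuyungol   [unconditioned shift]
  zuhuyungol (rule 4 does not apply)
  zuhuyungol → zuhuyungul   [vowel merger]
  zuhuyungul (rule 6 does not apply)
  giving Rirakic zuhuyungul.
If borrowed from Wilur 'zukuyungor' after the early changes, it would undergo only the recent ones:
  rule 4 (unconditioned shift): no change (zukuyungor)
  rule 5 (vowel merger): zukuyungor → zukuyungur
  rule 6 (vowel merger): no change (zukuyungur)
  ⇒ as a loan: zukuyungur
Rirakic 'zuhuyungul' matches the inherited outcome exactly, so it is an inherited cognate, not a loan.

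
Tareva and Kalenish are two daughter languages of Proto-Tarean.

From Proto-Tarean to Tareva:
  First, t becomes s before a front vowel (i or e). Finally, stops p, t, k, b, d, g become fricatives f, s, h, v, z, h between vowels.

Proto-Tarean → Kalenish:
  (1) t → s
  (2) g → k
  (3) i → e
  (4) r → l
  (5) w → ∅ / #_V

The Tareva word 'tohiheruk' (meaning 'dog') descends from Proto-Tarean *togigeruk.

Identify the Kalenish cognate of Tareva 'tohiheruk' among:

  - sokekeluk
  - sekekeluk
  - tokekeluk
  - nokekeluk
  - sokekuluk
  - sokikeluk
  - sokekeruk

sokekeluk

Kalenish: *togigeruk > sogigeruk > sokikeruk > sokekeruk > sokekeluk  (by unconditioned shift, unconditioned shift, vowel merger, unconditioned shift)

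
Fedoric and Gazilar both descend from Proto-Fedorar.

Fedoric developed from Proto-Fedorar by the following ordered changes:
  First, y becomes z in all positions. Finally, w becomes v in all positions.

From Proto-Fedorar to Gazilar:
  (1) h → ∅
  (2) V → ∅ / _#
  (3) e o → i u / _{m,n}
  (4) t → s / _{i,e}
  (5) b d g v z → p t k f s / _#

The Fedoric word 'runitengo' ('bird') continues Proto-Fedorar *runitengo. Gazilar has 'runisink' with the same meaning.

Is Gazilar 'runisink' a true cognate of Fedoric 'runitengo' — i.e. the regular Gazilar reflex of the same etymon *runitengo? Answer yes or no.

Derive the expected Gazilar reflex of *runitengo:
Gazilar: *runitengo > runiteng > runiting > runising > runisink  (by apocope, pre-nasal raising, palatalisation, final devoicing)
Gazilar 'runisink' matches the regular reflex exactly, so the pair is cognate.

yes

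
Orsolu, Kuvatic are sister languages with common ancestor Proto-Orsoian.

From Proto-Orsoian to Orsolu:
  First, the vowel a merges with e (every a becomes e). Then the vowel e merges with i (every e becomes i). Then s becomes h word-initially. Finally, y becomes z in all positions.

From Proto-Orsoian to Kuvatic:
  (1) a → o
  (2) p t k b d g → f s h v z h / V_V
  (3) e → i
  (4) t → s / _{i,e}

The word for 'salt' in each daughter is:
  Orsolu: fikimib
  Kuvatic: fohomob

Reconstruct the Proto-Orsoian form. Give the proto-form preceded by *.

*fakamab

Position 6: Orsolu has i, Kuvatic has o. Taking the neighbouring segments as reconstructed: Orsolu i could go back to *a or *e or *i; Kuvatic o could go back to *a or *o — the one source consistent with every daughter is *a.
Position 2: Orsolu has i, Kuvatic has o. Taking the neighbouring segments as reconstructed: Orsolu i could go back to *a or *e or *i; Kuvatic o could go back to *a or *o — the one source consistent with every daughter is *a.
Position 3: Orsolu has k, Kuvatic has h. Orsolu preserves k here (none of its changes turn any other segment into k), so the proto-segment is *k.
Continuing position by position gives *fakamab; check it forward:
Orsolu: *fakamab > fekemeb > fikimib  (by vowel merger, vowel merger)
Kuvatic: *fakamab
  fakamab → fokomob   [vowel merger]
  fokomob → fohomob   [intervocalic lenition]
  fohomob (rule 3 does not apply)
  fohomob (rule 4 does not apply)
  giving Kuvatic fohomob.
No other proto-form is consistent with every reflex, so the reconstruction is *fakamab.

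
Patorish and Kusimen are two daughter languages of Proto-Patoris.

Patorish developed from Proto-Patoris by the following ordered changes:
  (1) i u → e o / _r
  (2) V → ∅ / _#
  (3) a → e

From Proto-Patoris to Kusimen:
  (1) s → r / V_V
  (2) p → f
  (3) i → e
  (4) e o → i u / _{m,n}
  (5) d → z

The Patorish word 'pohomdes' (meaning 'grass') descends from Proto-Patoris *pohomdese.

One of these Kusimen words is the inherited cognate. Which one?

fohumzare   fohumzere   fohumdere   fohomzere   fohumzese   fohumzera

Kusimen: *pohomdese
  pohomdese → pohomdere   [rhotacism]
  pohomdere → fohomdere   [unconditioned shift]
  fohomdere (rule 3 does not apply)
  fohomdere → fohumdere   [pre-nasal raising]
  fohumdere → fohumzere   [unconditioned shift]
  giving Kusimen fohumzere.
Among the options, 'fohumzere' alone shows every Kusimen change applied in order.

fohumzere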